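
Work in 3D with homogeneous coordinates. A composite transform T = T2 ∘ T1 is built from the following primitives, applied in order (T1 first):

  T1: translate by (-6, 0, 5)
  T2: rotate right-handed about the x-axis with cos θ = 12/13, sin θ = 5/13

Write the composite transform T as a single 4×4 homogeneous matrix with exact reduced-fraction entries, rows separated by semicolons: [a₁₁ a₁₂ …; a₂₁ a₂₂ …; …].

T = [1 0 0 -6; 0 12/13 -5/13 -25/13; 0 5/13 12/13 60/13; 0 0 0 1]

T1 = [1 0 0 -6; 0 1 0 0; 0 0 1 5; 0 0 0 1]
T2·T1 = [1 0 0 -6; 0 12/13 -5/13 -25/13; 0 5/13 12/13 60/13; 0 0 0 1]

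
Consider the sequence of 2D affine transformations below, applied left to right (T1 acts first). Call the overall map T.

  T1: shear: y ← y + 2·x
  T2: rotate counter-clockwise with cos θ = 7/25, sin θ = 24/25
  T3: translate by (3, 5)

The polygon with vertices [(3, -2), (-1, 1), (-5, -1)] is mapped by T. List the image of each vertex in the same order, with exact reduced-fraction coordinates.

T1 shear: y ← y + 2·x: (3, -2) → (3, 4); (-1, 1) → (-1, -1); (-5, -1) → (-5, -11)
T2 rotate counter-clockwise with cos θ = 7/25, sin θ = 24/25: (3, 4) → (-3, 4); (-1, -1) → (17/25, -31/25); (-5, -11) → (229/25, -197/25)
T3 translate by (3, 5): (-3, 4) → (0, 9); (17/25, -31/25) → (92/25, 94/25); (229/25, -197/25) → (304/25, -72/25)

image vertices: (0, 9), (92/25, 94/25), (304/25, -72/25)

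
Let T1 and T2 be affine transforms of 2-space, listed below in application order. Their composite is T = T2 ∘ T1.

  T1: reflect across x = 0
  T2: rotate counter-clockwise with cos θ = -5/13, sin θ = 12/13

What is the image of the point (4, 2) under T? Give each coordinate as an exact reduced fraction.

T(p) = (-4/13, -58/13)

T1 reflect across x = 0: (4, 2) → (-4, 2)
T2 rotate counter-clockwise with cos θ = -5/13, sin θ = 12/13: (-4, 2) → (-4/13, -58/13)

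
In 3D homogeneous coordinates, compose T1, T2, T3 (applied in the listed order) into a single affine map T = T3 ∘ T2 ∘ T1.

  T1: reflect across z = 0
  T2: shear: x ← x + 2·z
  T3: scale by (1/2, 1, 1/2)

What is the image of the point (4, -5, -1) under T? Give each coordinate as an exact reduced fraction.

T(p) = (3, -5, 1/2)

T1 reflect across z = 0: (4, -5, -1) → (4, -5, 1)
T2 shear: x ← x + 2·z: (4, -5, 1) → (6, -5, 1)
T3 scale by (1/2, 1, 1/2): (6, -5, 1) → (3, -5, 1/2)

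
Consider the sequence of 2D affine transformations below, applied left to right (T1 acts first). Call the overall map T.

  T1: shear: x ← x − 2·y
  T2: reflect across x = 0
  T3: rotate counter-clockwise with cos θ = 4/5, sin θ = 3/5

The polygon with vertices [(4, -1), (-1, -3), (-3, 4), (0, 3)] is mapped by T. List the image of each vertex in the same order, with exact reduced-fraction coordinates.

image vertices: (-21/5, -22/5), (-11/5, -27/5), (32/5, 49/5), (3, 6)

T1 shear: x ← x − 2·y: (4, -1) → (6, -1); (-1, -3) → (5, -3); (-3, 4) → (-11, 4); (0, 3) → (-6, 3)
T2 reflect across x = 0: (6, -1) → (-6, -1); (5, -3) → (-5, -3); (-11, 4) → (11, 4); (-6, 3) → (6, 3)
T3 rotate counter-clockwise with cos θ = 4/5, sin θ = 3/5: (-6, -1) → (-21/5, -22/5); (-5, -3) → (-11/5, -27/5); (11, 4) → (32/5, 49/5); (6, 3) → (3, 6)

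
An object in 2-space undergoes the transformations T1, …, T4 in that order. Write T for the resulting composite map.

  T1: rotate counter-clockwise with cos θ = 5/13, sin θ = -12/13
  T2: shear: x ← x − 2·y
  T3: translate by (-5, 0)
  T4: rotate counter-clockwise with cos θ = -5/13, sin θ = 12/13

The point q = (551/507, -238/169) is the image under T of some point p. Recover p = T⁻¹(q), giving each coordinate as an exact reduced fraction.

p = (4/3, 2)

T1 = [5/13 12/13 0; -12/13 5/13 0; 0 0 1]
T2·T1 = [29/13 2/13 0; -12/13 5/13 0; 0 0 1]
T3·…·T1 = [29/13 2/13 -5; -12/13 5/13 0; 0 0 1]
T4·…·T1 = [-1/169 -70/169 25/13; 408/169 -1/169 -60/13; 0 0 1]
det M = 1; M⁻¹ = [-1/169 70/169 25/13; -408/169 -1/169 60/13; 0 0 1]
M⁻¹ · (551/507, -238/169)ᵀ = (4/3, 2)ᵀ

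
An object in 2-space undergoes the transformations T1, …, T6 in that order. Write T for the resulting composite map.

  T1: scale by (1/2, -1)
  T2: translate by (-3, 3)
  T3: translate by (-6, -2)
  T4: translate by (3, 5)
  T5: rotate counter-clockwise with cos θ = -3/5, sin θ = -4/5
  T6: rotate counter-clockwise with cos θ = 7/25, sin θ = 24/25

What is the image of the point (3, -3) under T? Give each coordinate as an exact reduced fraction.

T(p) = (9/2, 9)

T1 scale by (1/2, -1): (3, -3) → (3/2, 3)
T2 translate by (-3, 3): (3/2, 3) → (-3/2, 6)
T3 translate by (-6, -2): (-3/2, 6) → (-15/2, 4)
T4 translate by (3, 5): (-15/2, 4) → (-9/2, 9)
T5 rotate counter-clockwise with cos θ = -3/5, sin θ = -4/5: (-9/2, 9) → (99/10, -9/5)
T6 rotate counter-clockwise with cos θ = 7/25, sin θ = 24/25: (99/10, -9/5) → (9/2, 9)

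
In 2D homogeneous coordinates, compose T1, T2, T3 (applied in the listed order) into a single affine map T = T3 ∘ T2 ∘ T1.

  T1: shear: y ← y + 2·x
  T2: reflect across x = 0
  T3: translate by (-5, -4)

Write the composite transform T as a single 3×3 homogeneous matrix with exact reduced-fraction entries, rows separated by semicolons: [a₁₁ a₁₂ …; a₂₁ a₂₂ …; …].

T = [-1 0 -5; 2 1 -4; 0 0 1]

T1 = [1 0 0; 2 1 0; 0 0 1]
T2·T1 = [-1 0 0; 2 1 0; 0 0 1]
T3·…·T1 = [-1 0 -5; 2 1 -4; 0 0 1]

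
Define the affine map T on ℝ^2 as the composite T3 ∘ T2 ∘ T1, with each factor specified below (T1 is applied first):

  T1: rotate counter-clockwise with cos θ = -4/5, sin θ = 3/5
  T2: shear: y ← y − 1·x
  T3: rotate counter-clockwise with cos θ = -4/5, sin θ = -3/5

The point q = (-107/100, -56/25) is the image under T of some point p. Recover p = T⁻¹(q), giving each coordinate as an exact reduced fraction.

p = (1/4, -4)

T1 = [-4/5 -3/5 0; 3/5 -4/5 0; 0 0 1]
T2·T1 = [-4/5 -3/5 0; 7/5 -1/5 0; 0 0 1]
T3·…·T1 = [37/25 9/25 0; -16/25 13/25 0; 0 0 1]
det M = 1; M⁻¹ = [13/25 -9/25 0; 16/25 37/25 0; 0 0 1]
M⁻¹ · (-107/100, -56/25)ᵀ = (1/4, -4)ᵀ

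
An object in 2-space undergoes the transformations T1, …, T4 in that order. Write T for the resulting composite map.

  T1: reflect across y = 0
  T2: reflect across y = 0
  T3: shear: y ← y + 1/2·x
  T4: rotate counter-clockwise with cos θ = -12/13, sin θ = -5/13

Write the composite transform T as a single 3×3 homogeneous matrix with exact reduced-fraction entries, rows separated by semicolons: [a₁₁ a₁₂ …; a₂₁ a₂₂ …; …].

T1 = [1 0 0; 0 -1 0; 0 0 1]
T2·T1 = [1 0 0; 0 1 0; 0 0 1]
T3·…·T1 = [1 0 0; 1/2 1 0; 0 0 1]
T4·…·T1 = [-19/26 5/13 0; -11/13 -12/13 0; 0 0 1]

T = [-19/26 5/13 0; -11/13 -12/13 0; 0 0 1]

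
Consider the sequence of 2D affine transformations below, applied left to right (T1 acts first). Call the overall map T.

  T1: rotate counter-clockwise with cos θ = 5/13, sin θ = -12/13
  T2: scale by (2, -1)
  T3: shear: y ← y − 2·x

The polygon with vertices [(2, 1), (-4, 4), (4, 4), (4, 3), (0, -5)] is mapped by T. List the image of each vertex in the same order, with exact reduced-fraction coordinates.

T1 rotate counter-clockwise with cos θ = 5/13, sin θ = -12/13: (2, 1) → (22/13, -19/13); (-4, 4) → (28/13, 68/13); (4, 4) → (68/13, -28/13); (4, 3) → (56/13, -33/13); (0, -5) → (-60/13, -25/13)
T2 scale by (2, -1): (22/13, -19/13) → (44/13, 19/13); (28/13, 68/13) → (56/13, -68/13); (68/13, -28/13) → (136/13, 28/13); (56/13, -33/13) → (112/13, 33/13); (-60/13, -25/13) → (-120/13, 25/13)
T3 shear: y ← y − 2·x: (44/13, 19/13) → (44/13, -69/13); (56/13, -68/13) → (56/13, -180/13); (136/13, 28/13) → (136/13, -244/13); (112/13, 33/13) → (112/13, -191/13); (-120/13, 25/13) → (-120/13, 265/13)

image vertices: (44/13, -69/13), (56/13, -180/13), (136/13, -244/13), (112/13, -191/13), (-120/13, 265/13)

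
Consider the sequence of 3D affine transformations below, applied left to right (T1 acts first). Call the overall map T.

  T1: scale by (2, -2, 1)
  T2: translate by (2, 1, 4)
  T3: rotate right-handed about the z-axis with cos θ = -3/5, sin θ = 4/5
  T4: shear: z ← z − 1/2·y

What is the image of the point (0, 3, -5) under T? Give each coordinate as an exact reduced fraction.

T(p) = (14/5, 23/5, -33/10)

T1 scale by (2, -2, 1): (0, 3, -5) → (0, -6, -5)
T2 translate by (2, 1, 4): (0, -6, -5) → (2, -5, -1)
T3 rotate right-handed about the z-axis with cos θ = -3/5, sin θ = 4/5: (2, -5, -1) → (14/5, 23/5, -1)
T4 shear: z ← z − 1/2·y: (14/5, 23/5, -1) → (14/5, 23/5, -33/10)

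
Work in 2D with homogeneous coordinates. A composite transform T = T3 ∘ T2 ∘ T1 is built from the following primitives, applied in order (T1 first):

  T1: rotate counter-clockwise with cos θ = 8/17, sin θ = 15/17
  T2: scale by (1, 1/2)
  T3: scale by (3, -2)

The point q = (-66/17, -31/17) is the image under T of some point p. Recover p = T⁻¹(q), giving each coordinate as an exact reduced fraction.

T1 = [8/17 -15/17 0; 15/17 8/17 0; 0 0 1]
T2·T1 = [8/17 -15/17 0; 15/34 4/17 0; 0 0 1]
T3·…·T1 = [24/17 -45/17 0; -15/17 -8/17 0; 0 0 1]
det M = -3; M⁻¹ = [8/51 -15/17 0; -5/17 -8/17 0; 0 0 1]
M⁻¹ · (-66/17, -31/17)ᵀ = (1, 2)ᵀ

p = (1, 2)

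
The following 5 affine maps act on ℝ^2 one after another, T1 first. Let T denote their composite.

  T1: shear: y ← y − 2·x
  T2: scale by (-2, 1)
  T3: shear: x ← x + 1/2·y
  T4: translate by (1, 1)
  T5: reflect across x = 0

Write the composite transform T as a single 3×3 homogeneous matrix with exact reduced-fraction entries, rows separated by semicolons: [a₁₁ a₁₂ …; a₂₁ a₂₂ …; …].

T1 = [1 0 0; -2 1 0; 0 0 1]
T2·T1 = [-2 0 0; -2 1 0; 0 0 1]
T3·…·T1 = [-3 1/2 0; -2 1 0; 0 0 1]
T4·…·T1 = [-3 1/2 1; -2 1 1; 0 0 1]
T5·…·T1 = [3 -1/2 -1; -2 1 1; 0 0 1]

T = [3 -1/2 -1; -2 1 1; 0 0 1]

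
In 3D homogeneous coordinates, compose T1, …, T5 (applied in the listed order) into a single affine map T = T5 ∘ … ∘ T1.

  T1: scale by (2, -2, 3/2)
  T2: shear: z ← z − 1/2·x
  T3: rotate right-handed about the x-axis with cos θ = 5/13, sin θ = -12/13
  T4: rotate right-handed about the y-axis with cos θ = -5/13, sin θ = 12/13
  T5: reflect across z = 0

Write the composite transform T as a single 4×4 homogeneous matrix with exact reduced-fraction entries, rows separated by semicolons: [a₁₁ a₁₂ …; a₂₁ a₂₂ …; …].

T1 = [2 0 0 0; 0 -2 0 0; 0 0 3/2 0; 0 0 0 1]
T2·T1 = [2 0 0 0; 0 -2 0 0; -1 0 3/2 0; 0 0 0 1]
T3·…·T1 = [2 0 0 0; -12/13 -10/13 18/13 0; -5/13 24/13 15/26 0; 0 0 0 1]
T4·…·T1 = [-190/169 288/169 90/169 0; -12/13 -10/13 18/13 0; -287/169 -120/169 -75/338 0; 0 0 0 1]
T5·…·T1 = [-190/169 288/169 90/169 0; -12/13 -10/13 18/13 0; 287/169 120/169 75/338 0; 0 0 0 1]

T = [-190/169 288/169 90/169 0; -12/13 -10/13 18/13 0; 287/169 120/169 75/338 0; 0 0 0 1]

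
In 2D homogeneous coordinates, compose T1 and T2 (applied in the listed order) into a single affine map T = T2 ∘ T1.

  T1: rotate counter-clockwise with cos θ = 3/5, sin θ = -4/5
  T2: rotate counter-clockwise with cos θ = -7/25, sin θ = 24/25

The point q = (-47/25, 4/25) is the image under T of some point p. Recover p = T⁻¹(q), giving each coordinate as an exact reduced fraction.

T1 = [3/5 4/5 0; -4/5 3/5 0; 0 0 1]
T2·T1 = [3/5 -4/5 0; 4/5 3/5 0; 0 0 1]
det M = 1; M⁻¹ = [3/5 4/5 0; -4/5 3/5 0; 0 0 1]
M⁻¹ · (-47/25, 4/25)ᵀ = (-1, 8/5)ᵀ

p = (-1, 8/5)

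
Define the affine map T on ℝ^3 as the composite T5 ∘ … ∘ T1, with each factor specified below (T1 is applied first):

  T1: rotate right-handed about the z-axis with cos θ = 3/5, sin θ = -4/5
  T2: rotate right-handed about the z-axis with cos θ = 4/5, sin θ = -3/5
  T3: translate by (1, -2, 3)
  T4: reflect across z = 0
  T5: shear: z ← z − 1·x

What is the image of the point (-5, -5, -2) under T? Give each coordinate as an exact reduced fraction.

T(p) = (-4, 3, 3)

T1 rotate right-handed about the z-axis with cos θ = 3/5, sin θ = -4/5: (-5, -5, -2) → (-7, 1, -2)
T2 rotate right-handed about the z-axis with cos θ = 4/5, sin θ = -3/5: (-7, 1, -2) → (-5, 5, -2)
T3 translate by (1, -2, 3): (-5, 5, -2) → (-4, 3, 1)
T4 reflect across z = 0: (-4, 3, 1) → (-4, 3, -1)
T5 shear: z ← z − 1·x: (-4, 3, -1) → (-4, 3, 3)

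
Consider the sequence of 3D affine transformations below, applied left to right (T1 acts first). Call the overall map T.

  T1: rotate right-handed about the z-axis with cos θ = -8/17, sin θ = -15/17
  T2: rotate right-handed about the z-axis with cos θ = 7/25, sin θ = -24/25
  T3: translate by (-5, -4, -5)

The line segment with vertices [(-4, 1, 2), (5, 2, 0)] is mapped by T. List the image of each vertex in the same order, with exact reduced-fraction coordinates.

image vertices: (-548/425, -2464/425, -3), (-4379/425, -2097/425, -5)

T1 rotate right-handed about the z-axis with cos θ = -8/17, sin θ = -15/17: (-4, 1, 2) → (47/17, 52/17, 2); (5, 2, 0) → (-10/17, -91/17, 0)
T2 rotate right-handed about the z-axis with cos θ = 7/25, sin θ = -24/25: (47/17, 52/17, 2) → (1577/425, -764/425, 2); (-10/17, -91/17, 0) → (-2254/425, -397/425, 0)
T3 translate by (-5, -4, -5): (1577/425, -764/425, 2) → (-548/425, -2464/425, -3); (-2254/425, -397/425, 0) → (-4379/425, -2097/425, -5)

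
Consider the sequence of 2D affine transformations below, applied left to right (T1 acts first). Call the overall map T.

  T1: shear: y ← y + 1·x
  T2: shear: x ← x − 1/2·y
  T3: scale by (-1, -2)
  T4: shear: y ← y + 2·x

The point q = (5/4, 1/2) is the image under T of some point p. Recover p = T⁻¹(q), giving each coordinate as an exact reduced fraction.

T1 = [1 0 0; 1 1 0; 0 0 1]
T2·T1 = [1/2 -1/2 0; 1 1 0; 0 0 1]
T3·…·T1 = [-1/2 1/2 0; -2 -2 0; 0 0 1]
T4·…·T1 = [-1/2 1/2 0; -3 -1 0; 0 0 1]
det M = 2; M⁻¹ = [-1/2 -1/4 0; 3/2 -1/4 0; 0 0 1]
M⁻¹ · (5/4, 1/2)ᵀ = (-3/4, 7/4)ᵀ

p = (-3/4, 7/4)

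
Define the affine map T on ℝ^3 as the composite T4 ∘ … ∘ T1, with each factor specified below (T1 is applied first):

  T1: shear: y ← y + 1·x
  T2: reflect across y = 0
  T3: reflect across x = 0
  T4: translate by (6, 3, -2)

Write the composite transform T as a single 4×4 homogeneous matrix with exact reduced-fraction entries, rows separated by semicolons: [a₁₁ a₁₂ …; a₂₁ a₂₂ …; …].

T1 = [1 0 0 0; 1 1 0 0; 0 0 1 0; 0 0 0 1]
T2·T1 = [1 0 0 0; -1 -1 0 0; 0 0 1 0; 0 0 0 1]
T3·…·T1 = [-1 0 0 0; -1 -1 0 0; 0 0 1 0; 0 0 0 1]
T4·…·T1 = [-1 0 0 6; -1 -1 0 3; 0 0 1 -2; 0 0 0 1]

T = [-1 0 0 6; -1 -1 0 3; 0 0 1 -2; 0 0 0 1]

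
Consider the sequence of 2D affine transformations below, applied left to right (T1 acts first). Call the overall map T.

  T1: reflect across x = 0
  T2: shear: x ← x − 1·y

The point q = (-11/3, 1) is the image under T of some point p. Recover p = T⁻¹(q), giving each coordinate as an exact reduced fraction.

p = (8/3, 1)

T1 = [-1 0 0; 0 1 0; 0 0 1]
T2·T1 = [-1 -1 0; 0 1 0; 0 0 1]
det M = -1; M⁻¹ = [-1 -1 0; 0 1 0; 0 0 1]
M⁻¹ · (-11/3, 1)ᵀ = (8/3, 1)ᵀ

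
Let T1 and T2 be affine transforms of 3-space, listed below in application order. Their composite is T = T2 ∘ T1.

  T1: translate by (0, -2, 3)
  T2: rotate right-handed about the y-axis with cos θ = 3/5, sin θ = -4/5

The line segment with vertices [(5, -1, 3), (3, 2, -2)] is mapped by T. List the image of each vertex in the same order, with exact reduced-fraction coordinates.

T1 translate by (0, -2, 3): (5, -1, 3) → (5, -3, 6); (3, 2, -2) → (3, 0, 1)
T2 rotate right-handed about the y-axis with cos θ = 3/5, sin θ = -4/5: (5, -3, 6) → (-9/5, -3, 38/5); (3, 0, 1) → (1, 0, 3)

image vertices: (-9/5, -3, 38/5), (1, 0, 3)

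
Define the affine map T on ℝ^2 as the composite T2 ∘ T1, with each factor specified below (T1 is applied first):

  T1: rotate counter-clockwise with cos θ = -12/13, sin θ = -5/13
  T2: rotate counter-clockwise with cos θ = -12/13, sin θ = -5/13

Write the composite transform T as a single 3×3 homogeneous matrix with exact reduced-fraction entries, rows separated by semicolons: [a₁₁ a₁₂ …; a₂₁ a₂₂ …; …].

T1 = [-12/13 5/13 0; -5/13 -12/13 0; 0 0 1]
T2·T1 = [119/169 -120/169 0; 120/169 119/169 0; 0 0 1]

T = [119/169 -120/169 0; 120/169 119/169 0; 0 0 1]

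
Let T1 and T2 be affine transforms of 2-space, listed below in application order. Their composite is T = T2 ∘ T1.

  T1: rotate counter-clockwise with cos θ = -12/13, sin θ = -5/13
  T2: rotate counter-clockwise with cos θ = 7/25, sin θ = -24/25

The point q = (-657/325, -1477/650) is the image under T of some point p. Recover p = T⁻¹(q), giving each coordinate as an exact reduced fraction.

T1 = [-12/13 5/13 0; -5/13 -12/13 0; 0 0 1]
T2·T1 = [-204/325 -253/325 0; 253/325 -204/325 0; 0 0 1]
det M = 1; M⁻¹ = [-204/325 253/325 0; -253/325 -204/325 0; 0 0 1]
M⁻¹ · (-657/325, -1477/650)ᵀ = (-1/2, 3)ᵀ

p = (-1/2, 3)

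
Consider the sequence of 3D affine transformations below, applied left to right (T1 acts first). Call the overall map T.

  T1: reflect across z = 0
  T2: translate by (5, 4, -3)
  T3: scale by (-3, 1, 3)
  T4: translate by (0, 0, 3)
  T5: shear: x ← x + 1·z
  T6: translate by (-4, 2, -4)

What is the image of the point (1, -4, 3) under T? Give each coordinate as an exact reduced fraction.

T1 reflect across z = 0: (1, -4, 3) → (1, -4, -3)
T2 translate by (5, 4, -3): (1, -4, -3) → (6, 0, -6)
T3 scale by (-3, 1, 3): (6, 0, -6) → (-18, 0, -18)
T4 translate by (0, 0, 3): (-18, 0, -18) → (-18, 0, -15)
T5 shear: x ← x + 1·z: (-18, 0, -15) → (-33, 0, -15)
T6 translate by (-4, 2, -4): (-33, 0, -15) → (-37, 2, -19)

T(p) = (-37, 2, -19)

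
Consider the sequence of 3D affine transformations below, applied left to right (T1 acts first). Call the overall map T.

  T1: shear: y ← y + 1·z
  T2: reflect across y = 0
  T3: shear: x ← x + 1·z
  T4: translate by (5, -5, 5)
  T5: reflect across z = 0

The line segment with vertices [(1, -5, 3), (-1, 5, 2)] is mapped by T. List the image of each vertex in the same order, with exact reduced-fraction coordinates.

T1 shear: y ← y + 1·z: (1, -5, 3) → (1, -2, 3); (-1, 5, 2) → (-1, 7, 2)
T2 reflect across y = 0: (1, -2, 3) → (1, 2, 3); (-1, 7, 2) → (-1, -7, 2)
T3 shear: x ← x + 1·z: (1, 2, 3) → (4, 2, 3); (-1, -7, 2) → (1, -7, 2)
T4 translate by (5, -5, 5): (4, 2, 3) → (9, -3, 8); (1, -7, 2) → (6, -12, 7)
T5 reflect across z = 0: (9, -3, 8) → (9, -3, -8); (6, -12, 7) → (6, -12, -7)

image vertices: (9, -3, -8), (6, -12, -7)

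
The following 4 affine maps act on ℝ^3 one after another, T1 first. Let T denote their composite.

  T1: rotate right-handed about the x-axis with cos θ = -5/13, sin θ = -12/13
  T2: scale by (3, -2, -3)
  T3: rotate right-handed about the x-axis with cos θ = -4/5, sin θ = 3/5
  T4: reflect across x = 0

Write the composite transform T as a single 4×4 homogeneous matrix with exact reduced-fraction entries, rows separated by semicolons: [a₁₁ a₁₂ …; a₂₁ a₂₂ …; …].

T1 = [1 0 0 0; 0 -5/13 12/13 0; 0 -12/13 -5/13 0; 0 0 0 1]
T2·T1 = [3 0 0 0; 0 10/13 -24/13 0; 0 36/13 15/13 0; 0 0 0 1]
T3·…·T1 = [3 0 0 0; 0 -148/65 51/65 0; 0 -114/65 -132/65 0; 0 0 0 1]
T4·…·T1 = [-3 0 0 0; 0 -148/65 51/65 0; 0 -114/65 -132/65 0; 0 0 0 1]

T = [-3 0 0 0; 0 -148/65 51/65 0; 0 -114/65 -132/65 0; 0 0 0 1]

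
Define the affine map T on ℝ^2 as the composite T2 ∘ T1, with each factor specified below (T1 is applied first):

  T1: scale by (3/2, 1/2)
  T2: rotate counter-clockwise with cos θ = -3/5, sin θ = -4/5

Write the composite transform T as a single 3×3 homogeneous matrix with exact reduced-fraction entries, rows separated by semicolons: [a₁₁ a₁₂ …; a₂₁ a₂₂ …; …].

T = [-9/10 2/5 0; -6/5 -3/10 0; 0 0 1]

T1 = [3/2 0 0; 0 1/2 0; 0 0 1]
T2·T1 = [-9/10 2/5 0; -6/5 -3/10 0; 0 0 1]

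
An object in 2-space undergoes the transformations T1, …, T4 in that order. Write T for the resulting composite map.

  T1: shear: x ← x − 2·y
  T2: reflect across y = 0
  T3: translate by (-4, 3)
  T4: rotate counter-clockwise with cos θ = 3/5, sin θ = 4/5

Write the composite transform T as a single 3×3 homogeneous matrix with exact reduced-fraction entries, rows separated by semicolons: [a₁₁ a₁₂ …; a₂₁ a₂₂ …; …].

T1 = [1 -2 0; 0 1 0; 0 0 1]
T2·T1 = [1 -2 0; 0 -1 0; 0 0 1]
T3·…·T1 = [1 -2 -4; 0 -1 3; 0 0 1]
T4·…·T1 = [3/5 -2/5 -24/5; 4/5 -11/5 -7/5; 0 0 1]

T = [3/5 -2/5 -24/5; 4/5 -11/5 -7/5; 0 0 1]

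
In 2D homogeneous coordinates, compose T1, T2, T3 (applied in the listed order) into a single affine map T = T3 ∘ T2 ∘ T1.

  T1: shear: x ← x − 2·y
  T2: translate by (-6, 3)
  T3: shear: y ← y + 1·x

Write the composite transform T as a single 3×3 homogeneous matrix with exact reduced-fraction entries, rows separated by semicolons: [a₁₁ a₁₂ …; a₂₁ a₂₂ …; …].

T = [1 -2 -6; 1 -1 -3; 0 0 1]

T1 = [1 -2 0; 0 1 0; 0 0 1]
T2·T1 = [1 -2 -6; 0 1 3; 0 0 1]
T3·…·T1 = [1 -2 -6; 1 -1 -3; 0 0 1]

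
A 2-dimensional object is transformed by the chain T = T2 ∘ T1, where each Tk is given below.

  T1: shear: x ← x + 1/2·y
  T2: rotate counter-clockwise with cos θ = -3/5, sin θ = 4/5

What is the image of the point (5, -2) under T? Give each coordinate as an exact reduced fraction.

T(p) = (-4/5, 22/5)

T1 shear: x ← x + 1/2·y: (5, -2) → (4, -2)
T2 rotate counter-clockwise with cos θ = -3/5, sin θ = 4/5: (4, -2) → (-4/5, 22/5)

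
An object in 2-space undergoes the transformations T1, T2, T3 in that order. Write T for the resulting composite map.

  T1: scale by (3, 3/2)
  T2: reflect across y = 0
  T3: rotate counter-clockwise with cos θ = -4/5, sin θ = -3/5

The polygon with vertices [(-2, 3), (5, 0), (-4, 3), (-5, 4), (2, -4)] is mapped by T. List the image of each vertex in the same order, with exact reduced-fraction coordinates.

image vertices: (21/10, 36/5), (-12, -9), (69/10, 54/5), (42/5, 69/5), (-6/5, -42/5)

T1 scale by (3, 3/2): (-2, 3) → (-6, 9/2); (5, 0) → (15, 0); (-4, 3) → (-12, 9/2); (-5, 4) → (-15, 6); (2, -4) → (6, -6)
T2 reflect across y = 0: (-6, 9/2) → (-6, -9/2); (15, 0) → (15, 0); (-12, 9/2) → (-12, -9/2); (-15, 6) → (-15, -6); (6, -6) → (6, 6)
T3 rotate counter-clockwise with cos θ = -4/5, sin θ = -3/5: (-6, -9/2) → (21/10, 36/5); (15, 0) → (-12, -9); (-12, -9/2) → (69/10, 54/5); (-15, -6) → (42/5, 69/5); (6, 6) → (-6/5, -42/5)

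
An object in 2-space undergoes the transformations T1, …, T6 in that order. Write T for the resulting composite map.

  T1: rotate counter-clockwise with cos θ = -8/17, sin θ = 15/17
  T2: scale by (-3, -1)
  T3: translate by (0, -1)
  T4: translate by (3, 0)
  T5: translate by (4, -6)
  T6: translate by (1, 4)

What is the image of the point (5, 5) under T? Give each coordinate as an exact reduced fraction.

T(p) = (481/17, -86/17)

T1 rotate counter-clockwise with cos θ = -8/17, sin θ = 15/17: (5, 5) → (-115/17, 35/17)
T2 scale by (-3, -1): (-115/17, 35/17) → (345/17, -35/17)
T3 translate by (0, -1): (345/17, -35/17) → (345/17, -52/17)
T4 translate by (3, 0): (345/17, -52/17) → (396/17, -52/17)
T5 translate by (4, -6): (396/17, -52/17) → (464/17, -154/17)
T6 translate by (1, 4): (464/17, -154/17) → (481/17, -86/17)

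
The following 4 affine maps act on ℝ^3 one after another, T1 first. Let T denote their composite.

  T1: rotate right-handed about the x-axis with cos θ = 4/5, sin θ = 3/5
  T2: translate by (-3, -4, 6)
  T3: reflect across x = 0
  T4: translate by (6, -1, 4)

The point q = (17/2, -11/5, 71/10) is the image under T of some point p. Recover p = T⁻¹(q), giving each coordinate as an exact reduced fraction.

T1 = [1 0 0 0; 0 4/5 -3/5 0; 0 3/5 4/5 0; 0 0 0 1]
T2·T1 = [1 0 0 -3; 0 4/5 -3/5 -4; 0 3/5 4/5 6; 0 0 0 1]
T3·…·T1 = [-1 0 0 3; 0 4/5 -3/5 -4; 0 3/5 4/5 6; 0 0 0 1]
T4·…·T1 = [-1 0 0 9; 0 4/5 -3/5 -5; 0 3/5 4/5 10; 0 0 0 1]
det M = -1; M⁻¹ = [-1 0 0 9; 0 4/5 3/5 -2; 0 -3/5 4/5 -11; 0 0 0 1]
M⁻¹ · (17/2, -11/5, 71/10)ᵀ = (1/2, 1/2, -4)ᵀ

p = (1/2, 1/2, -4)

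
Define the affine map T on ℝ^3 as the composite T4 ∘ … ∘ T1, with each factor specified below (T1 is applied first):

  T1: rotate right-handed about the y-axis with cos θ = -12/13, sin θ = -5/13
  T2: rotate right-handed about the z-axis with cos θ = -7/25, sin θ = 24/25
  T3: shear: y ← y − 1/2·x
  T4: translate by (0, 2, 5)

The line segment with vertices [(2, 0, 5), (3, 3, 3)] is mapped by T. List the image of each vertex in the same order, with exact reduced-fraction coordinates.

T1 rotate right-handed about the y-axis with cos θ = -12/13, sin θ = -5/13: (2, 0, 5) → (-49/13, 0, -50/13); (3, 3, 3) → (-51/13, 3, -21/13)
T2 rotate right-handed about the z-axis with cos θ = -7/25, sin θ = 24/25: (-49/13, 0, -50/13) → (343/325, -1176/325, -50/13); (-51/13, 3, -21/13) → (-579/325, -1497/325, -21/13)
T3 shear: y ← y − 1/2·x: (343/325, -1176/325, -50/13) → (343/325, -539/130, -50/13); (-579/325, -1497/325, -21/13) → (-579/325, -483/130, -21/13)
T4 translate by (0, 2, 5): (343/325, -539/130, -50/13) → (343/325, -279/130, 15/13); (-579/325, -483/130, -21/13) → (-579/325, -223/130, 44/13)

image vertices: (343/325, -279/130, 15/13), (-579/325, -223/130, 44/13)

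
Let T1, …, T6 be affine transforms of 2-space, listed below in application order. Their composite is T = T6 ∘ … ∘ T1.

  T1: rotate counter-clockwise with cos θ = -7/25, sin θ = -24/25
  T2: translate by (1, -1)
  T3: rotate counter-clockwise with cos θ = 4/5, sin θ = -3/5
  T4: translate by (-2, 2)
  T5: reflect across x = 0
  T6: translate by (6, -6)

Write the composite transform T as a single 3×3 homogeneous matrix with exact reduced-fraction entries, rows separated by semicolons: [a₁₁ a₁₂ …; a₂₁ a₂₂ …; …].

T1 = [-7/25 24/25 0; -24/25 -7/25 0; 0 0 1]
T2·T1 = [-7/25 24/25 1; -24/25 -7/25 -1; 0 0 1]
T3·…·T1 = [-4/5 3/5 1/5; -3/5 -4/5 -7/5; 0 0 1]
T4·…·T1 = [-4/5 3/5 -9/5; -3/5 -4/5 3/5; 0 0 1]
T5·…·T1 = [4/5 -3/5 9/5; -3/5 -4/5 3/5; 0 0 1]
T6·…·T1 = [4/5 -3/5 39/5; -3/5 -4/5 -27/5; 0 0 1]

T = [4/5 -3/5 39/5; -3/5 -4/5 -27/5; 0 0 1]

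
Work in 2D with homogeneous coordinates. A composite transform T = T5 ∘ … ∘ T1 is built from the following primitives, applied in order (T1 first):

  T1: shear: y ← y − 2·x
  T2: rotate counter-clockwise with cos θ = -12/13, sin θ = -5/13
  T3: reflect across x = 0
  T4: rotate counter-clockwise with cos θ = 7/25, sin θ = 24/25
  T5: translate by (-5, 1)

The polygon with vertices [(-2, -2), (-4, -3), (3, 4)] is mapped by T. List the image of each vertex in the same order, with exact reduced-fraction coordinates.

image vertices: (-1527/325, -589/325), (-1176/325, -1707/325), (-1519/325, 1492/325)

T1 shear: y ← y − 2·x: (-2, -2) → (-2, 2); (-4, -3) → (-4, 5); (3, 4) → (3, -2)
T2 rotate counter-clockwise with cos θ = -12/13, sin θ = -5/13: (-2, 2) → (34/13, -14/13); (-4, 5) → (73/13, -40/13); (3, -2) → (-46/13, 9/13)
T3 reflect across x = 0: (34/13, -14/13) → (-34/13, -14/13); (73/13, -40/13) → (-73/13, -40/13); (-46/13, 9/13) → (46/13, 9/13)
T4 rotate counter-clockwise with cos θ = 7/25, sin θ = 24/25: (-34/13, -14/13) → (98/325, -914/325); (-73/13, -40/13) → (449/325, -2032/325); (46/13, 9/13) → (106/325, 1167/325)
T5 translate by (-5, 1): (98/325, -914/325) → (-1527/325, -589/325); (449/325, -2032/325) → (-1176/325, -1707/325); (106/325, 1167/325) → (-1519/325, 1492/325)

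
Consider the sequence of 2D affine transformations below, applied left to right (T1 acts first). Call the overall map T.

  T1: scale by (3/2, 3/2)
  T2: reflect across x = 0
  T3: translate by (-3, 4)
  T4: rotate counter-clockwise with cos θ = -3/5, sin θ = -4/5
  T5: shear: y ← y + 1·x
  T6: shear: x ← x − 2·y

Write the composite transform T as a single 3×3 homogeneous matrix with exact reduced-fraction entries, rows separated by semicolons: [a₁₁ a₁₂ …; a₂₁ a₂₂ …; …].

T = [-33/10 3/5 -5; 21/10 3/10 5; 0 0 1]

T1 = [3/2 0 0; 0 3/2 0; 0 0 1]
T2·T1 = [-3/2 0 0; 0 3/2 0; 0 0 1]
T3·…·T1 = [-3/2 0 -3; 0 3/2 4; 0 0 1]
T4·…·T1 = [9/10 6/5 5; 6/5 -9/10 0; 0 0 1]
T5·…·T1 = [9/10 6/5 5; 21/10 3/10 5; 0 0 1]
T6·…·T1 = [-33/10 3/5 -5; 21/10 3/10 5; 0 0 1]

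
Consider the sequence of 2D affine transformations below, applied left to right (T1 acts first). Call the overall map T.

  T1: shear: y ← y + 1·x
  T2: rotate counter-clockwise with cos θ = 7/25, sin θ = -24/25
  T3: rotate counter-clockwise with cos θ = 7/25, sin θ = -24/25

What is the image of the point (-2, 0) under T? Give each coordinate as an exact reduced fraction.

T(p) = (382/625, 1726/625)

T1 shear: y ← y + 1·x: (-2, 0) → (-2, -2)
T2 rotate counter-clockwise with cos θ = 7/25, sin θ = -24/25: (-2, -2) → (-62/25, 34/25)
T3 rotate counter-clockwise with cos θ = 7/25, sin θ = -24/25: (-62/25, 34/25) → (382/625, 1726/625)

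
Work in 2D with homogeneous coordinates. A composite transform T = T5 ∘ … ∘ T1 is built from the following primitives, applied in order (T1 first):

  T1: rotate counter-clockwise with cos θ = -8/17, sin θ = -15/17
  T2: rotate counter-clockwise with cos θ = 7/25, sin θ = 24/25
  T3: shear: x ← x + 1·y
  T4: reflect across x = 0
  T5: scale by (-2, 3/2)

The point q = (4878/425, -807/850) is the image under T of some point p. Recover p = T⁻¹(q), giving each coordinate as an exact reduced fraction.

p = (5, 4)

T1 = [-8/17 15/17 0; -15/17 -8/17 0; 0 0 1]
T2·T1 = [304/425 297/425 0; -297/425 304/425 0; 0 0 1]
T3·…·T1 = [7/425 601/425 0; -297/425 304/425 0; 0 0 1]
T4·…·T1 = [-7/425 -601/425 0; -297/425 304/425 0; 0 0 1]
T5·…·T1 = [14/425 1202/425 0; -891/850 456/425 0; 0 0 1]
det M = 3; M⁻¹ = [152/425 -1202/1275 0; 297/850 14/1275 0; 0 0 1]
M⁻¹ · (4878/425, -807/850)ᵀ = (5, 4)ᵀ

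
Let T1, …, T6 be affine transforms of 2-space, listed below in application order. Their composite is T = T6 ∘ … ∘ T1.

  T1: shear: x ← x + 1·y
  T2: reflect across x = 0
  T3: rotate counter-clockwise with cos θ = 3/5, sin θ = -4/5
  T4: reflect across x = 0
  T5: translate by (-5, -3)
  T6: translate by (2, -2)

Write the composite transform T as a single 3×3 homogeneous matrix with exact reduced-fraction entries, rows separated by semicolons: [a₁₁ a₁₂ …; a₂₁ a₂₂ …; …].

T = [3/5 -1/5 -3; 4/5 7/5 -5; 0 0 1]

T1 = [1 1 0; 0 1 0; 0 0 1]
T2·T1 = [-1 -1 0; 0 1 0; 0 0 1]
T3·…·T1 = [-3/5 1/5 0; 4/5 7/5 0; 0 0 1]
T4·…·T1 = [3/5 -1/5 0; 4/5 7/5 0; 0 0 1]
T5·…·T1 = [3/5 -1/5 -5; 4/5 7/5 -3; 0 0 1]
T6·…·T1 = [3/5 -1/5 -3; 4/5 7/5 -5; 0 0 1]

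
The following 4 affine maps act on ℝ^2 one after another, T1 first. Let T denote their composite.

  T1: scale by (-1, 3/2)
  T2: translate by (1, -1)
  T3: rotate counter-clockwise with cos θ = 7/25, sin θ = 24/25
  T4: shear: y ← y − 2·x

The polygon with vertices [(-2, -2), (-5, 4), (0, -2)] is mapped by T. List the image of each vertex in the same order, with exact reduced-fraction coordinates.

image vertices: (117/25, -38/5), (-78/25, 67/5), (103/25, -42/5)

T1 scale by (-1, 3/2): (-2, -2) → (2, -3); (-5, 4) → (5, 6); (0, -2) → (0, -3)
T2 translate by (1, -1): (2, -3) → (3, -4); (5, 6) → (6, 5); (0, -3) → (1, -4)
T3 rotate counter-clockwise with cos θ = 7/25, sin θ = 24/25: (3, -4) → (117/25, 44/25); (6, 5) → (-78/25, 179/25); (1, -4) → (103/25, -4/25)
T4 shear: y ← y − 2·x: (117/25, 44/25) → (117/25, -38/5); (-78/25, 179/25) → (-78/25, 67/5); (103/25, -4/25) → (103/25, -42/5)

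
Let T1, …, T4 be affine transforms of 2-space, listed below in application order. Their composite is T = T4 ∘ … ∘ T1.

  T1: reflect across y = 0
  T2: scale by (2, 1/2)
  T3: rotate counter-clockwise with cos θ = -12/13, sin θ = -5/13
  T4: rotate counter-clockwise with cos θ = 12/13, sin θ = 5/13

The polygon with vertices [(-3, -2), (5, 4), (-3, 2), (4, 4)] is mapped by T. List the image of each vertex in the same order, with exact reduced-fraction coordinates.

image vertices: (834/169, 601/169), (-110/13, -74/13), (594/169, 839/169), (-1192/169, -722/169)

T1 reflect across y = 0: (-3, -2) → (-3, 2); (5, 4) → (5, -4); (-3, 2) → (-3, -2); (4, 4) → (4, -4)
T2 scale by (2, 1/2): (-3, 2) → (-6, 1); (5, -4) → (10, -2); (-3, -2) → (-6, -1); (4, -4) → (8, -2)
T3 rotate counter-clockwise with cos θ = -12/13, sin θ = -5/13: (-6, 1) → (77/13, 18/13); (10, -2) → (-10, -2); (-6, -1) → (67/13, 42/13); (8, -2) → (-106/13, -16/13)
T4 rotate counter-clockwise with cos θ = 12/13, sin θ = 5/13: (77/13, 18/13) → (834/169, 601/169); (-10, -2) → (-110/13, -74/13); (67/13, 42/13) → (594/169, 839/169); (-106/13, -16/13) → (-1192/169, -722/169)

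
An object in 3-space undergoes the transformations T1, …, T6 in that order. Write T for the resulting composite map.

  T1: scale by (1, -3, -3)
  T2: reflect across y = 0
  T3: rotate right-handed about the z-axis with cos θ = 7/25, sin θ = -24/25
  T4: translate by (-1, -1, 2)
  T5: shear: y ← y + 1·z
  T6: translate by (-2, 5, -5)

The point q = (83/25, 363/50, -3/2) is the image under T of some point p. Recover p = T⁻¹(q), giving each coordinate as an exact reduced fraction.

T1 = [1 0 0 0; 0 -3 0 0; 0 0 -3 0; 0 0 0 1]
T2·T1 = [1 0 0 0; 0 3 0 0; 0 0 -3 0; 0 0 0 1]
T3·…·T1 = [7/25 72/25 0 0; -24/25 21/25 0 0; 0 0 -3 0; 0 0 0 1]
T4·…·T1 = [7/25 72/25 0 -1; -24/25 21/25 0 -1; 0 0 -3 2; 0 0 0 1]
T5·…·T1 = [7/25 72/25 0 -1; -24/25 21/25 -3 1; 0 0 -3 2; 0 0 0 1]
T6·…·T1 = [7/25 72/25 0 -3; -24/25 21/25 -3 6; 0 0 -3 -3; 0 0 0 1]
det M = -9; M⁻¹ = [7/25 -24/25 24/25 237/25; 8/25 7/75 -7/75 3/25; 0 0 -1/3 -1; 0 0 0 1]
M⁻¹ · (83/25, 363/50, -3/2)ᵀ = (2, 2, -1/2)ᵀ

p = (2, 2, -1/2)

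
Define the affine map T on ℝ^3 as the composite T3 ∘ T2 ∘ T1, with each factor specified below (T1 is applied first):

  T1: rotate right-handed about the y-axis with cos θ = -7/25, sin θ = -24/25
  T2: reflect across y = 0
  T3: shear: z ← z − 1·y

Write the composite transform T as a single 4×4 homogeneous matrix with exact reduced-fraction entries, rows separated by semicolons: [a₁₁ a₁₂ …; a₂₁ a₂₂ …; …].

T1 = [-7/25 0 -24/25 0; 0 1 0 0; 24/25 0 -7/25 0; 0 0 0 1]
T2·T1 = [-7/25 0 -24/25 0; 0 -1 0 0; 24/25 0 -7/25 0; 0 0 0 1]
T3·…·T1 = [-7/25 0 -24/25 0; 0 -1 0 0; 24/25 1 -7/25 0; 0 0 0 1]

T = [-7/25 0 -24/25 0; 0 -1 0 0; 24/25 1 -7/25 0; 0 0 0 1]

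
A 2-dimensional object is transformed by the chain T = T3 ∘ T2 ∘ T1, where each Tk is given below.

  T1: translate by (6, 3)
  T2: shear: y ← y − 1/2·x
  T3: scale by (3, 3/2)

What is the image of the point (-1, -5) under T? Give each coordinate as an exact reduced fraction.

T(p) = (15, -27/4)

T1 translate by (6, 3): (-1, -5) → (5, -2)
T2 shear: y ← y − 1/2·x: (5, -2) → (5, -9/2)
T3 scale by (3, 3/2): (5, -9/2) → (15, -27/4)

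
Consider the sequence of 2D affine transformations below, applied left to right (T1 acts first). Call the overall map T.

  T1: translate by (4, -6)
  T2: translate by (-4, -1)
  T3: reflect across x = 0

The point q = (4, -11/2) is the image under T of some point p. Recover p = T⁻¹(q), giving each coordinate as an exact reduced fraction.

p = (-4, 3/2)

T1 = [1 0 4; 0 1 -6; 0 0 1]
T2·T1 = [1 0 0; 0 1 -7; 0 0 1]
T3·…·T1 = [-1 0 0; 0 1 -7; 0 0 1]
det M = -1; M⁻¹ = [-1 0 0; 0 1 7; 0 0 1]
M⁻¹ · (4, -11/2)ᵀ = (-4, 3/2)ᵀ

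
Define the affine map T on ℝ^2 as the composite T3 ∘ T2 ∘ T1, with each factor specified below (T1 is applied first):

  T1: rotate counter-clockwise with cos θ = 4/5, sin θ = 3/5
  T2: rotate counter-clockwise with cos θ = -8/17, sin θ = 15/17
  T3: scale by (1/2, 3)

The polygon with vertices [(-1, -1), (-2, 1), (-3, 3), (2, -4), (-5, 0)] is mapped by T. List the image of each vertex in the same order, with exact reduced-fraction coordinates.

T1 rotate counter-clockwise with cos θ = 4/5, sin θ = 3/5: (-1, -1) → (-1/5, -7/5); (-2, 1) → (-11/5, -2/5); (-3, 3) → (-21/5, 3/5); (2, -4) → (4, -2); (-5, 0) → (-4, -3)
T2 rotate counter-clockwise with cos θ = -8/17, sin θ = 15/17: (-1/5, -7/5) → (113/85, 41/85); (-11/5, -2/5) → (118/85, -149/85); (-21/5, 3/5) → (123/85, -339/85); (4, -2) → (-2/17, 76/17); (-4, -3) → (77/17, -36/17)
T3 scale by (1/2, 3): (113/85, 41/85) → (113/170, 123/85); (118/85, -149/85) → (59/85, -447/85); (123/85, -339/85) → (123/170, -1017/85); (-2/17, 76/17) → (-1/17, 228/17); (77/17, -36/17) → (77/34, -108/17)

image vertices: (113/170, 123/85), (59/85, -447/85), (123/170, -1017/85), (-1/17, 228/17), (77/34, -108/17)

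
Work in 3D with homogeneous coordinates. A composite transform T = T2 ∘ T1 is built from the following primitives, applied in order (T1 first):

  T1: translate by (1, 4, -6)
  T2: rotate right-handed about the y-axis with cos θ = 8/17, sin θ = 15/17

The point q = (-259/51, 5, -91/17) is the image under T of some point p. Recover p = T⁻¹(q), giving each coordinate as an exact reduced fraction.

T1 = [1 0 0 1; 0 1 0 4; 0 0 1 -6; 0 0 0 1]
T2·T1 = [8/17 0 15/17 -82/17; 0 1 0 4; -15/17 0 8/17 -63/17; 0 0 0 1]
det M = 1; M⁻¹ = [8/17 0 -15/17 -1; 0 1 0 -4; 15/17 0 8/17 6; 0 0 0 1]
M⁻¹ · (-259/51, 5, -91/17)ᵀ = (4/3, 1, -1)ᵀ

p = (4/3, 1, -1)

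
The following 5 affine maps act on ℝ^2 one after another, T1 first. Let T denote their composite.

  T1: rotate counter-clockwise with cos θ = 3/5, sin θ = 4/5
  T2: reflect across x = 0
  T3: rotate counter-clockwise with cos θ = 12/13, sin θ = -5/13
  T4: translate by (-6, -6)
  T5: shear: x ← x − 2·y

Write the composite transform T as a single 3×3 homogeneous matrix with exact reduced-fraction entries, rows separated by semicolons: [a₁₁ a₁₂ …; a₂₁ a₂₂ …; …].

T = [-142/65 31/65 6; 63/65 16/65 -6; 0 0 1]

T1 = [3/5 -4/5 0; 4/5 3/5 0; 0 0 1]
T2·T1 = [-3/5 4/5 0; 4/5 3/5 0; 0 0 1]
T3·…·T1 = [-16/65 63/65 0; 63/65 16/65 0; 0 0 1]
T4·…·T1 = [-16/65 63/65 -6; 63/65 16/65 -6; 0 0 1]
T5·…·T1 = [-142/65 31/65 6; 63/65 16/65 -6; 0 0 1]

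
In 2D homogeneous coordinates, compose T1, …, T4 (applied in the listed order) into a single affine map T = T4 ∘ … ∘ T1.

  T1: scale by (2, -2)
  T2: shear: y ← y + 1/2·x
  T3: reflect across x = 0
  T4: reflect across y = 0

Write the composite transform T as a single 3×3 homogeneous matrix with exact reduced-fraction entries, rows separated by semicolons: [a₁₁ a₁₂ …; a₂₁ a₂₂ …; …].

T = [-2 0 0; -1 2 0; 0 0 1]

T1 = [2 0 0; 0 -2 0; 0 0 1]
T2·T1 = [2 0 0; 1 -2 0; 0 0 1]
T3·…·T1 = [-2 0 0; 1 -2 0; 0 0 1]
T4·…·T1 = [-2 0 0; -1 2 0; 0 0 1]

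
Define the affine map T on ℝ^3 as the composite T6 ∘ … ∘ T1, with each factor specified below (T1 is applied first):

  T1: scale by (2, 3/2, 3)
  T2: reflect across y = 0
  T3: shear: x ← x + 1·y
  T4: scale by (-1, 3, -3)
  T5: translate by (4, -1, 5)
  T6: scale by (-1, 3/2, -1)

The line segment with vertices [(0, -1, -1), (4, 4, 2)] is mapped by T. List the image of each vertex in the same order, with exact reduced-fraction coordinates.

T1 scale by (2, 3/2, 3): (0, -1, -1) → (0, -3/2, -3); (4, 4, 2) → (8, 6, 6)
T2 reflect across y = 0: (0, -3/2, -3) → (0, 3/2, -3); (8, 6, 6) → (8, -6, 6)
T3 shear: x ← x + 1·y: (0, 3/2, -3) → (3/2, 3/2, -3); (8, -6, 6) → (2, -6, 6)
T4 scale by (-1, 3, -3): (3/2, 3/2, -3) → (-3/2, 9/2, 9); (2, -6, 6) → (-2, -18, -18)
T5 translate by (4, -1, 5): (-3/2, 9/2, 9) → (5/2, 7/2, 14); (-2, -18, -18) → (2, -19, -13)
T6 scale by (-1, 3/2, -1): (5/2, 7/2, 14) → (-5/2, 21/4, -14); (2, -19, -13) → (-2, -57/2, 13)

image vertices: (-5/2, 21/4, -14), (-2, -57/2, 13)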